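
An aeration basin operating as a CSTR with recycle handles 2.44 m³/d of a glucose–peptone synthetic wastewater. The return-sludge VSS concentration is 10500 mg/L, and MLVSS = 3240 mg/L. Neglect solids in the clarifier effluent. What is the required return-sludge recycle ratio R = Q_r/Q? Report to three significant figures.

Solids balance on the clarifier gives (1+R)X = R·X_r, so R = X/(X_r − X) = 3240 / (10500 − 3240) = 0.4463.

R ≈ 0.446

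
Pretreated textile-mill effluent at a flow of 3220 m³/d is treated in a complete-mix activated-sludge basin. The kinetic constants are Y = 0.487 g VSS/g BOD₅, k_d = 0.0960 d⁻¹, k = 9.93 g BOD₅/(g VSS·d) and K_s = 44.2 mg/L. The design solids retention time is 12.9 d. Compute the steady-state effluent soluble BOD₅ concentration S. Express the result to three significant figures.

From the Monod/SRT balance for a CMAS, S = K_s·(1+k_d θ_c)/[θ_c·(Y k − k_d) − 1] = 44.2 × (1 + 0.0960 × 12.9) / [12.9 × (0.487 × 9.93 − 0.0960) − 1] = 98.94 / 60.14 = 1.645 mg/L.

S ≈ 1.64 mg/L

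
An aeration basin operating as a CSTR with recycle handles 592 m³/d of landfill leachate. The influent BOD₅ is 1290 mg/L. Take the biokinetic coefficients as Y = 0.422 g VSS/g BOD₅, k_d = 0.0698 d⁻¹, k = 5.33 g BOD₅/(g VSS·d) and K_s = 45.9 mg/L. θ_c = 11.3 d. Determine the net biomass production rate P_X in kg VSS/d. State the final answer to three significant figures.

From the Monod/SRT balance for a CMAS, S = K_s·(1+k_d θ_c)/[θ_c·(Y k − k_d) − 1] = 45.9 × (1 + 0.0698 × 11.3) / [11.3 × (0.422 × 5.33 − 0.0698) − 1] = 82.10 / 23.63 = 3.475 mg/L.
Correct the yield for decay: Y_obs = Y/(1 + k_d θ_c) = 0.422 / (1 + 0.0698 × 11.3) = 0.422 / 1.789 = 0.2359.
Mass of BOD₅ removed per day: Q(S₀ − S) = 592 × 1287 g/m³ = 761.6 kg/d.
Net biomass production P_X = Y_obs × Q·(S₀ − S) = 0.2359 × 761.6 = 179.7 kg VSS/d.

P_X ≈ 180 kg VSS/d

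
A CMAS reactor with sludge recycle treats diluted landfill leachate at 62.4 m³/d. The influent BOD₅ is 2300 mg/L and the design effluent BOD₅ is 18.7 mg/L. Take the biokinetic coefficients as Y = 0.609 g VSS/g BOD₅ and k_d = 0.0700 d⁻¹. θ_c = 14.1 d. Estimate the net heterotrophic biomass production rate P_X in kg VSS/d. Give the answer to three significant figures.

The observed yield is Y_obs = Y/(1 + k_d·θ_c) = 0.609 / (1 + 0.0700 × 14.1) = 0.609 / 1.987 = 0.3065 g VSS per g BOD₅ removed.
Substrate removed = Q·(S₀ − S) = 62.4 m³/d × (2300 − 18.7) g/m³ = 1.42×10^5 g/d = 142.4 kg/d.
Net biomass production P_X = Y_obs × Q·(S₀ − S) = 0.3065 × 142.4 = 43.63 kg VSS/d.

P_X ≈ 43.6 kg VSS/d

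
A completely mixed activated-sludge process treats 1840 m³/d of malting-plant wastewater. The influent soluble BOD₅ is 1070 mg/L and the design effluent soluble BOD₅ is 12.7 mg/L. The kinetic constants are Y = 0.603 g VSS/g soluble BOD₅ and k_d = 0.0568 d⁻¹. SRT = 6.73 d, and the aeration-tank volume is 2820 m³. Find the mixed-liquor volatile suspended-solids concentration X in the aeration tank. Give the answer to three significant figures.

Solving the biomass balance for X: X = Y Q (S₀−S) θ_c / [V (1+k_d θ_c)] = 0.603 × 1840 × (1070 − 12.7) × 6.73 / [2820 × (1 + 0.0568 × 6.73)] = 2025 mg/L.

X ≈ 2030 mg/L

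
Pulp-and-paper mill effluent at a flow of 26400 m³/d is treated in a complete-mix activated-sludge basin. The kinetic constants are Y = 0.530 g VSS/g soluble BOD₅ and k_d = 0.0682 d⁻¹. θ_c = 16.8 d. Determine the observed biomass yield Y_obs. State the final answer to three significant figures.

Y_obs ≈ 0.247 g VSS/g soluble BOD₅

Y_obs = Y / (1 + k_d θ_c) = 0.530 / (1 + 0.0682 × 16.8) = 0.530 / 2.146 = 0.2470.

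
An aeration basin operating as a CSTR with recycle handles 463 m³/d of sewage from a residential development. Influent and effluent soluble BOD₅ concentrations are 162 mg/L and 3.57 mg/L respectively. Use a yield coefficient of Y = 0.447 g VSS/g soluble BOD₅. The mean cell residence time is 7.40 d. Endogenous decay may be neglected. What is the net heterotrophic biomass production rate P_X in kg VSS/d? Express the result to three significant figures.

P_X ≈ 32.8 kg VSS/d

With endogenous decay neglected, the observed yield equals the true yield: Y_obs = Y = 0.447 g VSS/g soluble BOD₅.
Mass of soluble BOD₅ removed per day: Q(S₀ − S) = 463 × 158.4 g/m³ = 73.35 kg/d.
Net biomass production P_X = Y_obs × Q·(S₀ − S) = 0.4470 × 73.35 = 32.79 kg VSS/d.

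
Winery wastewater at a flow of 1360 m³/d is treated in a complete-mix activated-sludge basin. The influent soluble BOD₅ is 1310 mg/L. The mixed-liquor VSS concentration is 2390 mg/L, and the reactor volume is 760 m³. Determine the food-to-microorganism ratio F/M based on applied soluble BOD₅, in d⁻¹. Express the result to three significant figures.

F/M ≈ 0.981 d⁻¹

F/M = applied load / biomass = Q·S₀/(V·X) = 1360 × 1310 / (760.0 × 2390) = 0.9808 d⁻¹.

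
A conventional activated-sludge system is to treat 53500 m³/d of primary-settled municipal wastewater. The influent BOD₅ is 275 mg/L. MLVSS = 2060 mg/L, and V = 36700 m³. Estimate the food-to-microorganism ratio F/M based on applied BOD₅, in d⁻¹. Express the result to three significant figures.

Food-to-microorganism ratio F/M = Q S₀ / (V X) = 53500 × 275 / (36700 × 2060) = 0.1946 d⁻¹.

F/M ≈ 0.195 d⁻¹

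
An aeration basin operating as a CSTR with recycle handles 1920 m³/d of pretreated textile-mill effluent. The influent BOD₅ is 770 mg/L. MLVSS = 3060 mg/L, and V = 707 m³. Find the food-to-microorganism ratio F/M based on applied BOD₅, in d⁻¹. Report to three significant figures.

F/M = applied load / biomass = Q·S₀/(V·X) = 1920 × 770 / (707.0 × 3060) = 0.6834 d⁻¹.

F/M ≈ 0.683 d⁻¹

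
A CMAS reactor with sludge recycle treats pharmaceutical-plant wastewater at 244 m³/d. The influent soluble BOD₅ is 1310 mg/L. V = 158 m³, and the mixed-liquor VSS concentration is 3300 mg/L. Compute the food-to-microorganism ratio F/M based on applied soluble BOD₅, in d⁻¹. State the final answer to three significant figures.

F/M ≈ 0.613 d⁻¹

Food-to-microorganism ratio F/M = Q S₀ / (V X) = 244 × 1310 / (158.0 × 3300) = 0.6130 d⁻¹.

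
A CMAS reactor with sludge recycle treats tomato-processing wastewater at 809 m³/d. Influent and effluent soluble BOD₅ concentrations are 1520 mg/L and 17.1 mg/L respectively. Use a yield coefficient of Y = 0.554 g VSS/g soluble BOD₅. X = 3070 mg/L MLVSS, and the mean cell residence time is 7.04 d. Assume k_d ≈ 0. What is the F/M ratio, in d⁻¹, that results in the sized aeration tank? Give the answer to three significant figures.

F/M ≈ 0.259 d⁻¹

Biomass mass balance (decay neglected): V·X = Y·Q·(S₀ − S)·θ_c, so V = 0.554 × 809 × (1520 − 17.1) × 7.04 / 3070 = 1545 m³.
F/M = applied load / biomass = Q·S₀/(V·X) = 809 × 1520 / (1545 × 3070) = 0.2593 d⁻¹.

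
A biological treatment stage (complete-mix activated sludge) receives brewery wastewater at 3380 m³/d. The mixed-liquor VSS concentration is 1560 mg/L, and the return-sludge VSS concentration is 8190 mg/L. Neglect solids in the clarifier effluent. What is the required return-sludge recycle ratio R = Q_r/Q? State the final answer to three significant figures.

Solids balance on the clarifier gives (1+R)X = R·X_r, so R = X/(X_r − X) = 1560 / (8190 − 1560) = 0.2353.

R ≈ 0.235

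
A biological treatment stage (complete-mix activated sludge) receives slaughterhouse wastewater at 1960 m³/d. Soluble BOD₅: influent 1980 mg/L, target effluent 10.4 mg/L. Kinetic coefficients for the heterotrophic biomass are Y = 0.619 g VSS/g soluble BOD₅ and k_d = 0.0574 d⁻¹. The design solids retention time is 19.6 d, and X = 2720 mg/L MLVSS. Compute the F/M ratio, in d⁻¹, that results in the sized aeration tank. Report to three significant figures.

F/M ≈ 0.176 d⁻¹

Rearranging the biomass balance for a CMAS with decay, V = Y·Q·ΔS·θ_c / [X·(1+k_d θ_c)] = 0.619 × 1960 × (1980 − 10.4) × 19.6 / [2720 × (1 + 0.0574 × 19.6)] = 4.68×10^7 / 5780 = 8103 m³.
F/M = Q·S₀ / (V·X) = 1960 × 1980 / (8103 × 2720) = 0.1761 g soluble BOD₅·(g VSS·d)⁻¹.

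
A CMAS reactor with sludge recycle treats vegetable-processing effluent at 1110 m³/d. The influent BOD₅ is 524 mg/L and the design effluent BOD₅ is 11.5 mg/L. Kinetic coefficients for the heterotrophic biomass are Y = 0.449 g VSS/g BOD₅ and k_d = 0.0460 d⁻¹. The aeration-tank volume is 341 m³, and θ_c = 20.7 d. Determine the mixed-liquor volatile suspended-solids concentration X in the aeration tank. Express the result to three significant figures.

From V·X·(1 + k_d·θ_c) = Y·Q·(S₀ − S)·θ_c: X = 0.449 × 1110 × (524 − 11.5) × 20.7 / [341 × (1 + 0.0460 × 20.7)] = 7942 mg/L.

X ≈ 7940 mg/L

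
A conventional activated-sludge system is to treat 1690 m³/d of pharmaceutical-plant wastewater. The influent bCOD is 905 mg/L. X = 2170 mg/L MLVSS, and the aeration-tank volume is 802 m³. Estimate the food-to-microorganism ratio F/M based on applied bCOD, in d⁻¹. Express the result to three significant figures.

F/M ≈ 0.879 d⁻¹

F/M = applied load / biomass = Q·S₀/(V·X) = 1690 × 905 / (802.0 × 2170) = 0.8788 d⁻¹.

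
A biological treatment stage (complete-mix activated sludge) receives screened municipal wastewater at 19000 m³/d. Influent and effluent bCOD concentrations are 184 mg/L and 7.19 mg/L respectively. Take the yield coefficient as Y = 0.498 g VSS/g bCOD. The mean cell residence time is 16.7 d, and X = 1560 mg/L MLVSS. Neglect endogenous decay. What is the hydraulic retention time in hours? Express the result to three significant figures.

τ ≈ 22.6 h

Biomass mass balance (decay neglected): V·X = Y·Q·(S₀ − S)·θ_c, so V = 0.498 × 19000 × (184 − 7.19) × 16.7 / 1560 = 17909 m³.
τ = V/Q = 17909/19000 = 0.9426 d, or 22.62 h.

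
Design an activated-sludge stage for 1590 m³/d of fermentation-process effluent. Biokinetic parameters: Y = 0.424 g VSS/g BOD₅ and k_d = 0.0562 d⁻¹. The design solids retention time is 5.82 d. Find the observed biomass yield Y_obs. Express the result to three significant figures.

Y_obs ≈ 0.319 g VSS/g BOD₅

The observed yield is Y_obs = Y/(1 + k_d·θ_c) = 0.424 / (1 + 0.0562 × 5.82) = 0.424 / 1.327 = 0.3195 g VSS per g BOD₅ removed.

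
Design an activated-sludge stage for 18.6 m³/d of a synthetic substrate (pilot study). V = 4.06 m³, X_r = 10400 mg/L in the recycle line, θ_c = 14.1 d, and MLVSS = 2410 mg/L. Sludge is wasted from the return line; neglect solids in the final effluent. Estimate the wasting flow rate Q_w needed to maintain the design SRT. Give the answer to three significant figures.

Q_w ≈ 0.0667 m³/d

θ_c = V·X/(Q_w·X_r) when wasting from the recycle, so Q_w = V·X/(θ_c·X_r) = 4.060 × 2410 / (14.1 × 10400) = 0.06673 m³/d.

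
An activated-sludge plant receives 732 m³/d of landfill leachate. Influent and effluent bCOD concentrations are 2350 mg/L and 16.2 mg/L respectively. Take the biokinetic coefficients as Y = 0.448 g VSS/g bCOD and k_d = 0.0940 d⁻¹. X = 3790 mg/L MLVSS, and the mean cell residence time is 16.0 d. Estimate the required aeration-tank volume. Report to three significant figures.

From the SRT design equation V = Y Q (S₀−S) θ_c / [X (1 + k_d θ_c)] = 0.448 × 732 × (2350 − 16.2) × 16.0 / [3790 × (1 + 0.0940 × 16.0)] = 1.22×10^7 / 9490 = 1290 m³.

V ≈ 1290 m³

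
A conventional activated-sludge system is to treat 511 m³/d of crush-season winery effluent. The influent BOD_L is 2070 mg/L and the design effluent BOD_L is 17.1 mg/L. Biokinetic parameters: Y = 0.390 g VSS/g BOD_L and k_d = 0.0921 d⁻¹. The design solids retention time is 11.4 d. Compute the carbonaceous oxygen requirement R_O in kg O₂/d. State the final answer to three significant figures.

Y_obs = Y / (1 + k_d θ_c) = 0.390 / (1 + 0.0921 × 11.4) = 0.390 / 2.050 = 0.1902.
Mass of BOD_L removed per day: Q(S₀ − S) = 511 × 2053 g/m³ = 1049 kg/d.
Biomass synthesised: P_X = Y_obs × 1049 = 199.6 kg VSS/d.
R_O = Q·(S₀ − S) − 1.42·P_X = 1049 − 1.42 × 199.6 = 765.6 kg O₂/d.

R_O ≈ 766 kg O₂/d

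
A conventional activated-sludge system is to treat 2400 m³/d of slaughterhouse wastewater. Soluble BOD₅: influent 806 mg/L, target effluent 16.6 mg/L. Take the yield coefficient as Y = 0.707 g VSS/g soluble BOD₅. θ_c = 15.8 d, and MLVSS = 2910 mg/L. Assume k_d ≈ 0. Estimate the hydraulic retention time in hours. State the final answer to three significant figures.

V·X = Y·Q·ΔS·θ_c gives V = 0.707 × 2400 × (806 − 16.6) × 15.8 / 2910 = 7273 m³.
HRT = V/Q = 7273 m³ / 2400 m³·d⁻¹ = 3.030 d × 24 = 72.73 h.

τ ≈ 72.7 h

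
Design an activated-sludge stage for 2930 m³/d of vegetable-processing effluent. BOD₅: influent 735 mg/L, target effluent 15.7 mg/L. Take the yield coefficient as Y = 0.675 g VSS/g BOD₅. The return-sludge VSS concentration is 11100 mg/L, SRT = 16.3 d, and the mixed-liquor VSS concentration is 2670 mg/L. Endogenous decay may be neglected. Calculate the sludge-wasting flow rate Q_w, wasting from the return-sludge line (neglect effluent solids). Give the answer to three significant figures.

Q_w ≈ 128 m³/d

With k_d = 0 the design equation reduces to V = Y Q (S₀−S) θ_c / X = 0.675 × 2930 × (735 − 15.7) × 16.3 / 2670 = 8685 m³.
Q_w = (V·X)/(θ_c X_r) = 8685 × 2670 / (16.3 × 11100) = 128.2 m³/d.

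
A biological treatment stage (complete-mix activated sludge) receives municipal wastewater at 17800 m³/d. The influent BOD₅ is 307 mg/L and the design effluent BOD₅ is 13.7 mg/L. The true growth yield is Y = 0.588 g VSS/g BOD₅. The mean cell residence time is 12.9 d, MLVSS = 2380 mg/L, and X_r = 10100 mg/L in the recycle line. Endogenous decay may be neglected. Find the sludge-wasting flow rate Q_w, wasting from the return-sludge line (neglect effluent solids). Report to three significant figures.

V·X = Y·Q·ΔS·θ_c gives V = 0.588 × 17800 × (307 − 13.7) × 12.9 / 2380 = 16639 m³.
θ_c = V·X/(Q_w·X_r) when wasting from the recycle, so Q_w = V·X/(θ_c·X_r) = 16639 × 2380 / (12.9 × 10100) = 303.9 m³/d.

Q_w ≈ 304 m³/d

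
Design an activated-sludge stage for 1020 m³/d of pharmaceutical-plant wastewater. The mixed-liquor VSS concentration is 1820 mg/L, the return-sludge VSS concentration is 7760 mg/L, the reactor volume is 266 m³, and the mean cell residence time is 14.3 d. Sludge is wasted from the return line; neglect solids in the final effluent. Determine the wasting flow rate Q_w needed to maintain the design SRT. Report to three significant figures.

Q_w ≈ 4.36 m³/d

Wasting from the return line (neglecting effluent solids): Q_w = V·X / (θ_c·X_r) = 266.0 × 1820 / (14.3 × 7760) = 4.363 m³/d.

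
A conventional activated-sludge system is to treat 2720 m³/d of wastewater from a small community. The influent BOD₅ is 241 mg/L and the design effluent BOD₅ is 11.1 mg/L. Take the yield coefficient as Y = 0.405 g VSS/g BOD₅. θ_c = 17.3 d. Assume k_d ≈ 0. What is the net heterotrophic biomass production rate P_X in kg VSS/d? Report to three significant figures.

No decay correction is needed, so Y_obs = Y = 0.405.
ΔS = 241 − 11.1 = 229.9 mg/L, so the substrate removal rate is 2720 × 229.9/1000 = 625.3 kg BOD₅/d.
P_X = Y_obs · Q(S₀ − S) = 0.4050 × 625.3 = 253.3 kg VSS/d.

P_X ≈ 253 kg VSS/d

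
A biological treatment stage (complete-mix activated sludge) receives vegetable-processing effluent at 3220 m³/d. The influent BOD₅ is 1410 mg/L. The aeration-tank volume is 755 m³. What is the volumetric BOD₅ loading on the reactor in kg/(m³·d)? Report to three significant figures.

L_v ≈ 6.01 kg BOD₅/(m³·d)

Applied BOD₅ load per unit volume = Q·S₀/V = (3220 × 1410/1000)/755.0 = 6.014 kg BOD₅·m⁻³·d⁻¹.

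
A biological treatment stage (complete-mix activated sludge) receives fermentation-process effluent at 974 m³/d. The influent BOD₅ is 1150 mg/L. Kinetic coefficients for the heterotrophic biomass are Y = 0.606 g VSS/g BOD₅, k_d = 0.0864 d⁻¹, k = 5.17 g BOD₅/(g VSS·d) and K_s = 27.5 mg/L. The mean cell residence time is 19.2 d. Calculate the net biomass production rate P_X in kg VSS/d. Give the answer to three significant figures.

For a completely mixed reactor with recycle the Lawrence–McCarty relation gives S = K_s·(1 + k_d·θ_c) / [θ_c·(Y·k − k_d) − 1] = 27.5 × (1 + 0.0864 × 19.2) / [19.2 × (0.606 × 5.17 − 0.0864) − 1] = 73.12 / 57.50 = 1.272 mg/L.
Correct the yield for decay: Y_obs = Y/(1 + k_d θ_c) = 0.606 / (1 + 0.0864 × 19.2) = 0.606 / 2.659 = 0.2279.
ΔS = 1150 − 1.27 = 1149 mg/L, so the substrate removal rate is 974 × 1149/1000 = 1119 kg BOD₅/d.
P_X = Y_obs · Q(S₀ − S) = 0.2279 × 1119 = 255.0 kg VSS/d.

P_X ≈ 255 kg VSS/d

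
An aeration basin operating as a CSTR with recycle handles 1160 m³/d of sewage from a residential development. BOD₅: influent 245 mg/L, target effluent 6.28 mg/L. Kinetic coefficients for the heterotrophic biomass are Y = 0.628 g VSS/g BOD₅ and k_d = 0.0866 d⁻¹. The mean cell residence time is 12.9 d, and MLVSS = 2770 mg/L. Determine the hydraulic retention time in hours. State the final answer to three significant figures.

From the SRT design equation V = Y Q (S₀−S) θ_c / [X (1 + k_d θ_c)] = 0.628 × 1160 × (245 − 6.28) × 12.9 / [2770 × (1 + 0.0866 × 12.9)] = 2.24×10^6 / 5864 = 382.5 m³.
τ = V/Q = 382.5/1160 = 0.3298 d, or 7.914 h.

τ ≈ 7.91 h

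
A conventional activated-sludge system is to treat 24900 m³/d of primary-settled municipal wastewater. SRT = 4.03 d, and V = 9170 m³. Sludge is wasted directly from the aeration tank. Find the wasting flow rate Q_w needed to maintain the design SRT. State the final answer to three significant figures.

Q_w ≈ 2280 m³/d

Wasting from the aeration tank: Q_w = V / θ_c = 9170 / 4.03 = 2275 m³/d.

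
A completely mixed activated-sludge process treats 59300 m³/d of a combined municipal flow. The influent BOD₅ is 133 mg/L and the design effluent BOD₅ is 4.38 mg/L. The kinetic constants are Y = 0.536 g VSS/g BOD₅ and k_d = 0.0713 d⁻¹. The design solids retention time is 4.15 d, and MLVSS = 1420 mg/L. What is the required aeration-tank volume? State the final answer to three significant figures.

V ≈ 9220 m³

Steady-state biomass mass balance: V·X·(1 + k_d·θ_c) = Y·Q·(S₀ − S)·θ_c, so V = 0.536 × 59300 × (133 − 4.38) × 4.15 / [1420 × (1 + 0.0713 × 4.15)] = 1.7×10^7 / 1840 = 9220 m³.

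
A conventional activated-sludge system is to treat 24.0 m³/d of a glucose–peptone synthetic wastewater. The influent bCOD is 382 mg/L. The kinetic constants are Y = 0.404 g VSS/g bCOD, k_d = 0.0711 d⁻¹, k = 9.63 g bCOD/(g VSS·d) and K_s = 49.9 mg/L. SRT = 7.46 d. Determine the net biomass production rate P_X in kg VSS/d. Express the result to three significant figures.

Effluent substrate depends only on kinetics and SRT: S = K_s(1 + k_d θ_c) / [θ_c(Yk − k_d) − 1] = 49.9 × (1 + 0.0711 × 7.46) / [7.46 × (0.404 × 9.63 − 0.0711) − 1] = 76.37 / 27.49 = 2.778 mg/L.
Y_obs = Y / (1 + k_d θ_c) = 0.404 / (1 + 0.0711 × 7.46) = 0.404 / 1.530 = 0.2640.
ΔS = 382 − 2.78 = 379.2 mg/L, so the substrate removal rate is 24.0 × 379.2/1000 = 9.101 kg bCOD/d.
Net biomass production P_X = Y_obs × Q·(S₀ − S) = 0.2640 × 9.101 = 2.403 kg VSS/d.

P_X ≈ 2.40 kg VSS/d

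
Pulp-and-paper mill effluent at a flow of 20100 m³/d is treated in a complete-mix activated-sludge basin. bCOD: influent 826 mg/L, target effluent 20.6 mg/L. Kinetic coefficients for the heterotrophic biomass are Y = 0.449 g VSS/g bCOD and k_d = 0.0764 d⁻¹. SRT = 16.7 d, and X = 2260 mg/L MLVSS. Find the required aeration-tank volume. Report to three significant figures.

V ≈ 23600 m³

Steady-state biomass mass balance: V·X·(1 + k_d·θ_c) = Y·Q·(S₀ − S)·θ_c, so V = 0.449 × 20100 × (826 − 20.6) × 16.7 / [2260 × (1 + 0.0764 × 16.7)] = 1.21×10^8 / 5143 = 23600 m³.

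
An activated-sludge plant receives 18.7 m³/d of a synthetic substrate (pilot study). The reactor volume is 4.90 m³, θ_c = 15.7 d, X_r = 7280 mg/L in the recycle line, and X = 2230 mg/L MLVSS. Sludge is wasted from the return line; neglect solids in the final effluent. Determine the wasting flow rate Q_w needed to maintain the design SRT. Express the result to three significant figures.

Q_w = (V·X)/(θ_c X_r) = 4.900 × 2230 / (15.7 × 7280) = 0.09560 m³/d.

Q_w ≈ 0.0956 m³/d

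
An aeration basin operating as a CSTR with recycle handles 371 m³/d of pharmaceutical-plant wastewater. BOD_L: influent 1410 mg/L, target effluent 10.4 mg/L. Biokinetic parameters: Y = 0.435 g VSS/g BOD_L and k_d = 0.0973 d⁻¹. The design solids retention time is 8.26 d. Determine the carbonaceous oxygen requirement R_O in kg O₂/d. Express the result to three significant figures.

R_O ≈ 341 kg O₂/d

Y_obs = Y / (1 + k_d θ_c) = 0.435 / (1 + 0.0973 × 8.26) = 0.435 / 1.804 = 0.2412.
ΔS = 1410 − 10.4 = 1400 mg/L, so the substrate removal rate is 371 × 1400/1000 = 519.3 kg BOD_L/d.
Net sludge production P_X = 0.2412 × 519.3 = 125.2 kg VSS/d.
Carbonaceous O₂ demand = substrate oxidised − cell-mass equivalent = 519.3 − 1.42 × 125.2 = 341.4 kg O₂/d.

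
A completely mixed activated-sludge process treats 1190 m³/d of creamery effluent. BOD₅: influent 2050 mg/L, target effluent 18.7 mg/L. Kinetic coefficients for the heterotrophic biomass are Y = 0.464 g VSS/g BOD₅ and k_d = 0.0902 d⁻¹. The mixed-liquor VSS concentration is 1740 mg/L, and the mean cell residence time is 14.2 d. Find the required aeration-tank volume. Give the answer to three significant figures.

V ≈ 4010 m³

Steady-state biomass mass balance: V·X·(1 + k_d·θ_c) = Y·Q·(S₀ − S)·θ_c, so V = 0.464 × 1190 × (2050 − 18.7) × 14.2 / [1740 × (1 + 0.0902 × 14.2)] = 1.59×10^7 / 3969 = 4013 m³.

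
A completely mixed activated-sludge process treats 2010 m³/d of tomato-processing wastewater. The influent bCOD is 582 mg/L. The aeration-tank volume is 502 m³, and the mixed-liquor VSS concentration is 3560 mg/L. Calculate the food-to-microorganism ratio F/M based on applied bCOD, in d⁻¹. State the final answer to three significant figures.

F/M ≈ 0.655 d⁻¹

Food-to-microorganism ratio F/M = Q S₀ / (V X) = 2010 × 582 / (502.0 × 3560) = 0.6546 d⁻¹.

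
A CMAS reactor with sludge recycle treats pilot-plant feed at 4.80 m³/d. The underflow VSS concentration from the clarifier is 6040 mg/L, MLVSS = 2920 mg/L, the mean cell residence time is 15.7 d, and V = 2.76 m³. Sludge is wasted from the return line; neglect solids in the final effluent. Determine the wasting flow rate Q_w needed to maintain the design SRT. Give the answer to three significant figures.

θ_c = V·X/(Q_w·X_r) when wasting from the recycle, so Q_w = V·X/(θ_c·X_r) = 2.760 × 2920 / (15.7 × 6040) = 0.08499 m³/d.

Q_w ≈ 0.0850 m³/d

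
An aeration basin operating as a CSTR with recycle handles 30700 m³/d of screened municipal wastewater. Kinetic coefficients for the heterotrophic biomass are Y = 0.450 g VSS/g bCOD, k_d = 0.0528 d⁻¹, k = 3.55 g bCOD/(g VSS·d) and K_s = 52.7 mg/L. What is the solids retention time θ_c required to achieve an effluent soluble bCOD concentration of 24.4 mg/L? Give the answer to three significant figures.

θ_c ≈ 2.21 d

At the target effluent, Y k S/(K_s+S) = 0.450×3.55×24.4/77.10 = 0.5056 d⁻¹.
Then 1/θ_c = μ − k_d = 0.5056 − 0.0528 = 0.4528 d⁻¹, giving θ_c = 2.209 d.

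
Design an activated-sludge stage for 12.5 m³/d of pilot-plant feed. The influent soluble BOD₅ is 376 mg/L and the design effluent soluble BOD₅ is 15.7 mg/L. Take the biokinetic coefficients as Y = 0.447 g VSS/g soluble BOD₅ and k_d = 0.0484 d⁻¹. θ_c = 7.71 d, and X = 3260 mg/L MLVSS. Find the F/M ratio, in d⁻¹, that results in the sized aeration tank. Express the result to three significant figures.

Rearranging the biomass balance for a CMAS with decay, V = Y·Q·ΔS·θ_c / [X·(1+k_d θ_c)] = 0.447 × 12.5 × (376 − 15.7) × 7.71 / [3260 × (1 + 0.0484 × 7.71)] = 1.55×10^4 / 4477 = 3.467 m³.
F/M = Q·S₀ / (V·X) = 12.5 × 376 / (3.467 × 3260) = 0.4158 g soluble BOD₅·(g VSS·d)⁻¹.

F/M ≈ 0.416 d⁻¹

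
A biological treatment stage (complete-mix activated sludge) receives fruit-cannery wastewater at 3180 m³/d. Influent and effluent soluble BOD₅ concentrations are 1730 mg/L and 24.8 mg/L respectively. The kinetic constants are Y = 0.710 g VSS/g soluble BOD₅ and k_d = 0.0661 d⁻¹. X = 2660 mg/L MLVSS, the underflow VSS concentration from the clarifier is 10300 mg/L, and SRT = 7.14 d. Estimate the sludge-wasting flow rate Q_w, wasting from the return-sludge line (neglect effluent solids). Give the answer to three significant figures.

Q_w ≈ 254 m³/d

Rearranging the biomass balance for a CMAS with decay, V = Y·Q·ΔS·θ_c / [X·(1+k_d θ_c)] = 0.710 × 3180 × (1730 − 24.8) × 7.14 / [2660 × (1 + 0.0661 × 7.14)] = 2.75×10^7 / 3915 = 7021 m³.
Wasting from the return line (neglecting effluent solids): Q_w = V·X / (θ_c·X_r) = 7021 × 2660 / (7.14 × 10300) = 253.9 m³/d.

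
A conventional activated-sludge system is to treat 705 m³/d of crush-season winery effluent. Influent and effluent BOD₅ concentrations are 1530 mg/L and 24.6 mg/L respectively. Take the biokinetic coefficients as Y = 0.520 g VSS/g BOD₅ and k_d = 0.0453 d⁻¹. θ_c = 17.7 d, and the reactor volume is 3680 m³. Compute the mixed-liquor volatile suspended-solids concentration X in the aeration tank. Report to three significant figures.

From V·X·(1 + k_d·θ_c) = Y·Q·(S₀ − S)·θ_c: X = 0.520 × 705 × (1530 − 24.6) × 17.7 / [3680 × (1 + 0.0453 × 17.7)] = 1473 mg/L.

X ≈ 1470 mg/L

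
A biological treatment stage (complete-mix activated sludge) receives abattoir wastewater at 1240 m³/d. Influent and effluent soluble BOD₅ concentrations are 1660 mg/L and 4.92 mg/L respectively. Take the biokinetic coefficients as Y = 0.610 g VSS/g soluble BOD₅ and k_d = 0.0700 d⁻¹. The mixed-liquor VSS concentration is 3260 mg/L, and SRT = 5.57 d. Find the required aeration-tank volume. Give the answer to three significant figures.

Steady-state biomass mass balance: V·X·(1 + k_d·θ_c) = Y·Q·(S₀ − S)·θ_c, so V = 0.610 × 1240 × (1660 − 4.92) × 5.57 / [3260 × (1 + 0.0700 × 5.57)] = 6.97×10^6 / 4531 = 1539 m³.

V ≈ 1540 m³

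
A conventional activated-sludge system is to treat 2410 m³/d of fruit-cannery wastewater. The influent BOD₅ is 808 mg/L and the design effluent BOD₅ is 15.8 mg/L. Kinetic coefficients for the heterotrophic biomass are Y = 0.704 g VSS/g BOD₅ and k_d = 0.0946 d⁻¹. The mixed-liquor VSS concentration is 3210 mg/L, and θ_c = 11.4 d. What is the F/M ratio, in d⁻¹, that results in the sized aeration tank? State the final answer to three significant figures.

From the SRT design equation V = Y Q (S₀−S) θ_c / [X (1 + k_d θ_c)] = 0.704 × 2410 × (808 − 15.8) × 11.4 / [3210 × (1 + 0.0946 × 11.4)] = 1.53×10^7 / 6672 = 2297 m³.
F/M = applied load / biomass = Q·S₀/(V·X) = 2410 × 808 / (2297 × 3210) = 0.2641 d⁻¹.

F/M ≈ 0.264 d⁻¹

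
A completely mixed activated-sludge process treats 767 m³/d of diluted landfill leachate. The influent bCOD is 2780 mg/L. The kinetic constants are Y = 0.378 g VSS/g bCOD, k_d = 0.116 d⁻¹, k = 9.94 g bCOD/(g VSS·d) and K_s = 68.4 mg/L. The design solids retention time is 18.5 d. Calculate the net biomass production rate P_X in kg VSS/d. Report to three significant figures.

From the Monod/SRT balance for a CMAS, S = K_s·(1+k_d θ_c)/[θ_c·(Y k − k_d) − 1] = 68.4 × (1 + 0.116 × 18.5) / [18.5 × (0.378 × 9.94 − 0.116) − 1] = 215.2 / 66.36 = 3.242 mg/L.
Correct the yield for decay: Y_obs = Y/(1 + k_d θ_c) = 0.378 / (1 + 0.116 × 18.5) = 0.378 / 3.146 = 0.1202.
Substrate removed = Q·(S₀ − S) = 767 m³/d × (2780 − 3.24) g/m³ = 2.13×10^6 g/d = 2130 kg/d.
Net biomass production P_X = Y_obs × Q·(S₀ − S) = 0.1202 × 2130 = 255.9 kg VSS/d.

P_X ≈ 256 kg VSS/d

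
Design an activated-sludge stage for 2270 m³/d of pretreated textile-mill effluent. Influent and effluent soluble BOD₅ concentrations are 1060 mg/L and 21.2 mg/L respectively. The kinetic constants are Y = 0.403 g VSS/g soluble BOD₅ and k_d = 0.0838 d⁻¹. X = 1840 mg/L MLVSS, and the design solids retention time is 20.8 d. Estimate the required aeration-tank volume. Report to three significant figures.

V ≈ 3920 m³

From the SRT design equation V = Y Q (S₀−S) θ_c / [X (1 + k_d θ_c)] = 0.403 × 2270 × (1060 − 21.2) × 20.8 / [1840 × (1 + 0.0838 × 20.8)] = 1.98×10^7 / 5047 = 3916 m³.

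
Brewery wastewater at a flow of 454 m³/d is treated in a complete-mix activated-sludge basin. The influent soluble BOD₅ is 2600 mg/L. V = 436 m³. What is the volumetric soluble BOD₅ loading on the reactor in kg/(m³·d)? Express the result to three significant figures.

L_v ≈ 2.71 kg soluble BOD₅/(m³·d)

Volumetric loading L_v = Q·S₀ / V = 454 × 2600 g/m³ / 436.0 m³ = 2707 g/(m³·d) = 2.707 kg soluble BOD₅/(m³·d).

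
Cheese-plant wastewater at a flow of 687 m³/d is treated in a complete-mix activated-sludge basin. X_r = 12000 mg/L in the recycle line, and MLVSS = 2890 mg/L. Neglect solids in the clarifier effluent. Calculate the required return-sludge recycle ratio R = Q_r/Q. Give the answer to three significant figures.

Mass balance around the secondary clarifier (neglecting effluent solids): R = X / (X_r − X) = 2890 / (12000 − 2890) = 0.3172.

R ≈ 0.317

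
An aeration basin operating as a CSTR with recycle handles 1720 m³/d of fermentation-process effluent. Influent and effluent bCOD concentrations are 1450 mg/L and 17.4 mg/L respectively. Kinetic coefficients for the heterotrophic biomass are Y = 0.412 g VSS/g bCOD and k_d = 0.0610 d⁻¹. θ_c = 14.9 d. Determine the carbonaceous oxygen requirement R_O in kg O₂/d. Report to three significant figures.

R_O ≈ 1710 kg O₂/d

The observed yield is Y_obs = Y/(1 + k_d·θ_c) = 0.412 / (1 + 0.0610 × 14.9) = 0.412 / 1.909 = 0.2158 g VSS per g bCOD removed.
ΔS = 1450 − 17.4 = 1433 mg/L, so the substrate removal rate is 1720 × 1433/1000 = 2464 kg bCOD/d.
P_X = Y_obs·Q·(S₀ − S) = 0.2158 × 2464 = 531.8 kg VSS/d.
R_O = Q·(S₀ − S) − 1.42·P_X = 2464 − 1.42 × 531.8 = 1709 kg O₂/d.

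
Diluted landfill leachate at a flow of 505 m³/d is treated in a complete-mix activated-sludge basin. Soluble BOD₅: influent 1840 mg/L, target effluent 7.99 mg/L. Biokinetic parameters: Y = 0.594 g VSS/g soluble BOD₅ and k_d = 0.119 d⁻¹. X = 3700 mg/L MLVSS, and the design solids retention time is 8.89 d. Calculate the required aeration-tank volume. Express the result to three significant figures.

V ≈ 642 m³

Steady-state biomass mass balance: V·X·(1 + k_d·θ_c) = Y·Q·(S₀ − S)·θ_c, so V = 0.594 × 505 × (1840 − 7.99) × 8.89 / [3700 × (1 + 0.119 × 8.89)] = 4.89×10^6 / 7614 = 641.6 m³.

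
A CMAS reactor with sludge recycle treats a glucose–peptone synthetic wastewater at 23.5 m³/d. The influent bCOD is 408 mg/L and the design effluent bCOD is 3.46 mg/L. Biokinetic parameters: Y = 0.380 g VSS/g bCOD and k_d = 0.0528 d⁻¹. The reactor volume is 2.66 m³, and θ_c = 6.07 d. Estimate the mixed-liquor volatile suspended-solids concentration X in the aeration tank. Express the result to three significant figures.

X ≈ 6240 mg/L

From V·X·(1 + k_d·θ_c) = Y·Q·(S₀ − S)·θ_c: X = 0.380 × 23.5 × (408 − 3.46) × 6.07 / [2.66 × (1 + 0.0528 × 6.07)] = 6243 mg/L.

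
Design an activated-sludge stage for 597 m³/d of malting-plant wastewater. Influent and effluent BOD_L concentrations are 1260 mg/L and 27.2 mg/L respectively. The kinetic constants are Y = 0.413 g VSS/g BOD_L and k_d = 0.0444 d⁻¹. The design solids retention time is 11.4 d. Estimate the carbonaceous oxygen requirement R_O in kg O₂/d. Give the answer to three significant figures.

R_O ≈ 449 kg O₂/d

Y_obs = Y / (1 + k_d θ_c) = 0.413 / (1 + 0.0444 × 11.4) = 0.413 / 1.506 = 0.2742.
Q·(S₀ − S) = 597 × (1260 − 27.2) × 10⁻³ = 736.0 kg/d removed.
Biomass synthesised: P_X = Y_obs × 736.0 = 201.8 kg VSS/d.
Carbonaceous O₂ demand = substrate oxidised − cell-mass equivalent = 736.0 − 1.42 × 201.8 = 449.4 kg O₂/d.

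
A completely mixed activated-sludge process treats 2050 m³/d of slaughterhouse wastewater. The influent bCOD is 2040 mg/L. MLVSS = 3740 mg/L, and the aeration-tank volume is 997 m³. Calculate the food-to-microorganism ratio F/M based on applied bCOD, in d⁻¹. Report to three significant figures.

Food-to-microorganism ratio F/M = Q S₀ / (V X) = 2050 × 2040 / (997.0 × 3740) = 1.122 d⁻¹.

F/M ≈ 1.12 d⁻¹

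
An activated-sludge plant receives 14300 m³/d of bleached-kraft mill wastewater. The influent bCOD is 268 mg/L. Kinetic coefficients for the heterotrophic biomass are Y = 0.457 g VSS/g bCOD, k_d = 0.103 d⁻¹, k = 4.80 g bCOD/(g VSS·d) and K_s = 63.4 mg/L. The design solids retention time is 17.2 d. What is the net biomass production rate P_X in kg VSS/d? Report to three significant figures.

P_X ≈ 620 kg VSS/d

Effluent substrate depends only on kinetics and SRT: S = K_s(1 + k_d θ_c) / [θ_c(Yk − k_d) − 1] = 63.4 × (1 + 0.103 × 17.2) / [17.2 × (0.457 × 4.80 − 0.103) − 1] = 175.7 / 34.96 = 5.027 mg/L.
Y_obs = Y / (1 + k_d θ_c) = 0.457 / (1 + 0.103 × 17.2) = 0.457 / 2.772 = 0.1649.
Substrate removed = Q·(S₀ − S) = 14300 m³/d × (268 − 5.03) g/m³ = 3.76×10^6 g/d = 3760 kg/d.
P_X = Y_obs · Q(S₀ − S) = 0.1649 × 3760 = 620.1 kg VSS/d.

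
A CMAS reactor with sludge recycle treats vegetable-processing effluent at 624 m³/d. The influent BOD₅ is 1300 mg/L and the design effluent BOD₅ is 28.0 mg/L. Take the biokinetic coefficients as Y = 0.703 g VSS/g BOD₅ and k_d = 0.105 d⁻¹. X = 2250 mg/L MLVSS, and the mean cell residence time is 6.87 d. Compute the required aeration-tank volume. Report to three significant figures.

Rearranging the biomass balance for a CMAS with decay, V = Y·Q·ΔS·θ_c / [X·(1+k_d θ_c)] = 0.703 × 624 × (1300 − 28.0) × 6.87 / [2250 × (1 + 0.105 × 6.87)] = 3.83×10^6 / 3873 = 989.8 m³.

V ≈ 990 m³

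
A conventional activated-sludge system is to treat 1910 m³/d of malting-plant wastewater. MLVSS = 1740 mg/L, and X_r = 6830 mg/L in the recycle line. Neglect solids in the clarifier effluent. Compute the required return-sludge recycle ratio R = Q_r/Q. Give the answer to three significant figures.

R ≈ 0.342

Mass balance around the secondary clarifier (neglecting effluent solids): R = X / (X_r − X) = 1740 / (6830 − 1740) = 0.3418.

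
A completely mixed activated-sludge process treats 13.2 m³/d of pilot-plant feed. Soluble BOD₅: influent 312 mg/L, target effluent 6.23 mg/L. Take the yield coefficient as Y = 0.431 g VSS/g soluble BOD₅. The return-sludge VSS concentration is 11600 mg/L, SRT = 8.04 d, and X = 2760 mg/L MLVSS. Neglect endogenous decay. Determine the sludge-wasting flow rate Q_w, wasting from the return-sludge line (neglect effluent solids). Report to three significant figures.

Q_w ≈ 0.150 m³/d

V·X = Y·Q·ΔS·θ_c gives V = 0.431 × 13.2 × (312 − 6.23) × 8.04 / 2760 = 5.067 m³.
Q_w = (V·X)/(θ_c X_r) = 5.067 × 2760 / (8.04 × 11600) = 0.1500 m³/d.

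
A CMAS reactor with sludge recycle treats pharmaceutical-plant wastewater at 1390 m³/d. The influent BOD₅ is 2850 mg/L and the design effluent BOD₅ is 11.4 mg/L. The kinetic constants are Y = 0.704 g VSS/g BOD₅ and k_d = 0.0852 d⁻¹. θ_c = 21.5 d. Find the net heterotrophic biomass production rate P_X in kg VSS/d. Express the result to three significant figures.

Correct the yield for decay: Y_obs = Y/(1 + k_d θ_c) = 0.704 / (1 + 0.0852 × 21.5) = 0.704 / 2.832 = 0.2486.
Q·(S₀ − S) = 1390 × (2850 − 11.4) × 10⁻³ = 3946 kg/d removed.
P_X = Y_obs · Q(S₀ − S) = 0.2486 × 3946 = 980.9 kg VSS/d.

P_X ≈ 981 kg VSS/d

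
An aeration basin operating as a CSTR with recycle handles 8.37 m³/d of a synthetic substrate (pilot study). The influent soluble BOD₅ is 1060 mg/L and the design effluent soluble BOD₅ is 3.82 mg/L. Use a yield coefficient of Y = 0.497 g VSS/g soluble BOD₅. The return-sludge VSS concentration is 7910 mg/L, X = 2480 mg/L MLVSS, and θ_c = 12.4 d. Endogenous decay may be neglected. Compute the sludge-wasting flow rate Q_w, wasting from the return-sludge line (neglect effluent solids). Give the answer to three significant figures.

Q_w ≈ 0.555 m³/d

V·X = Y·Q·ΔS·θ_c gives V = 0.497 × 8.37 × (1060 − 3.82) × 12.4 / 2480 = 21.97 m³.
Wasting from the return line (neglecting effluent solids): Q_w = V·X / (θ_c·X_r) = 21.97 × 2480 / (12.4 × 7910) = 0.5554 m³/d.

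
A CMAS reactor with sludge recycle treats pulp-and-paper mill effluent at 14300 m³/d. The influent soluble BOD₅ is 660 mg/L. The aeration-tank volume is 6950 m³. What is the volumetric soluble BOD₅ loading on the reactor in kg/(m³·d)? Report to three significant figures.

Applied soluble BOD₅ load per unit volume = Q·S₀/V = (14300 × 660/1000)/6950 = 1.358 kg soluble BOD₅·m⁻³·d⁻¹.

L_v ≈ 1.36 kg soluble BOD₅/(m³·d)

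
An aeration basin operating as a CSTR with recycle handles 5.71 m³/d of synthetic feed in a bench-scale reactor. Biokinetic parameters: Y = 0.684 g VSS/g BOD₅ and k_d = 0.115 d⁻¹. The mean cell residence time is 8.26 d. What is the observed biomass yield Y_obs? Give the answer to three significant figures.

Y_obs ≈ 0.351 g VSS/g BOD₅

The observed yield is Y_obs = Y/(1 + k_d·θ_c) = 0.684 / (1 + 0.115 × 8.26) = 0.684 / 1.950 = 0.3508 g VSS per g BOD₅ removed.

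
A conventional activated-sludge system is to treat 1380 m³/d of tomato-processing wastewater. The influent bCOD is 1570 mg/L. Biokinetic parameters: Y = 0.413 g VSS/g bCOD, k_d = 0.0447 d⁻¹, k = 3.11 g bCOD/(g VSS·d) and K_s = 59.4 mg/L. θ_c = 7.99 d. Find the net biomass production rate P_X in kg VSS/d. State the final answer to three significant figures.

Effluent substrate depends only on kinetics and SRT: S = K_s(1 + k_d θ_c) / [θ_c(Yk − k_d) − 1] = 59.4 × (1 + 0.0447 × 7.99) / [7.99 × (0.413 × 3.11 − 0.0447) − 1] = 80.61 / 8.905 = 9.052 mg/L.
The observed yield is Y_obs = Y/(1 + k_d·θ_c) = 0.413 / (1 + 0.0447 × 7.99) = 0.413 / 1.357 = 0.3043 g VSS per g bCOD removed.
Q·(S₀ − S) = 1380 × (1570 − 9.05) × 10⁻³ = 2154 kg/d removed.
P_X = Y_obs · Q(S₀ − S) = 0.3043 × 2154 = 655.5 kg VSS/d.

P_X ≈ 656 kg VSS/d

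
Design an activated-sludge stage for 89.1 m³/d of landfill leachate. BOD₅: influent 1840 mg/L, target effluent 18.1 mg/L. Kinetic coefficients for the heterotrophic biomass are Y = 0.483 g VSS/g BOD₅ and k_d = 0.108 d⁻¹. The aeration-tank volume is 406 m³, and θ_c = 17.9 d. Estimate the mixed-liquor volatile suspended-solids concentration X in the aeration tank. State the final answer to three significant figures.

X ≈ 1180 mg/L

From V·X·(1 + k_d·θ_c) = Y·Q·(S₀ − S)·θ_c: X = 0.483 × 89.1 × (1840 − 18.1) × 17.9 / [406 × (1 + 0.108 × 17.9)] = 1179 mg/L.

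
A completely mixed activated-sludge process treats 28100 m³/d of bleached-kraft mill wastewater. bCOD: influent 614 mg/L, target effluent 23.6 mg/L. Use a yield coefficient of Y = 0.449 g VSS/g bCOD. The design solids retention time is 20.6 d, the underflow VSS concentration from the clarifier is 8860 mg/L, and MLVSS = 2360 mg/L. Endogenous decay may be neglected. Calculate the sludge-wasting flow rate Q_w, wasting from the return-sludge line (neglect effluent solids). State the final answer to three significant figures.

Q_w ≈ 841 m³/d

V·X = Y·Q·ΔS·θ_c gives V = 0.449 × 28100 × (614 − 23.6) × 20.6 / 2360 = 65021 m³.
Wasting from the return line (neglecting effluent solids): Q_w = V·X / (θ_c·X_r) = 65021 × 2360 / (20.6 × 8860) = 840.7 m³/d.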